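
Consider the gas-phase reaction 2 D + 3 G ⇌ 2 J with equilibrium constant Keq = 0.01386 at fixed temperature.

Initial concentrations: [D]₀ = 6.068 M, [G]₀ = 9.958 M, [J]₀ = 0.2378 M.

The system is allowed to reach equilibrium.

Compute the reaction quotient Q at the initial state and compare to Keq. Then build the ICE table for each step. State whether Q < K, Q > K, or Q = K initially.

Q₀ = 1.5553e-06 vs Keq = 0.01386 ⇒ Q<K, forward
Step 1:
                  D         G         J
  I           6.068     9.958    0.2378
  C          -3.329    -4.994     3.329
  E           2.739     4.964     3.567
  solve Keq expr → x = 1.665; check Q = 0.01386

Q₀ = 1.5553e-06; Q < K (proceeds forward)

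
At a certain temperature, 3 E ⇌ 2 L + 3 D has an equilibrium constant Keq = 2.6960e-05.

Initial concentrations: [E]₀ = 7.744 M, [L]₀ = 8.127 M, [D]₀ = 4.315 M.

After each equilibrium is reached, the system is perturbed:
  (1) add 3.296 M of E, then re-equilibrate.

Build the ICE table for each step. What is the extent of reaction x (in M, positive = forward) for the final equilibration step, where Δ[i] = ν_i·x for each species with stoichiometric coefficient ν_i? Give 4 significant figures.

x = 0.01056 M

Q₀ = 11.43 vs Keq = 2.6960e-05 ⇒ Q>K, reverse
Step 1:
                   E          L          D
  I            7.744      8.127      4.315
  C            4.198     -2.798     -4.198
  E            11.94      5.329     0.1174
  solve Keq expr → x = -1.399; check Q = 2.6960e-05
Then add 3.296 M of E.
Step 2:
                   E          L          D
  I            15.24      5.329     0.1174
  C         -0.03169    0.02113    0.03169
  E            15.21       5.35     0.1491
  solve Keq expr → x = 0.01056; check Q = 2.6960e-05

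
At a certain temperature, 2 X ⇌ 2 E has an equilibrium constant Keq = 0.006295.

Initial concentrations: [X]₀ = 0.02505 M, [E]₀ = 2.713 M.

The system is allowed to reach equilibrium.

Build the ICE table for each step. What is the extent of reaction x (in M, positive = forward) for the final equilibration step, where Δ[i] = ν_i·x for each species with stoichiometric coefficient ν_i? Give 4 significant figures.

x = -1.256 M

Q₀ = 1.1730e+04 vs Keq = 0.006295 ⇒ Q>K, reverse
Step 1:
                    X           E
  Initial     0.02505       2.713
  Change        2.512      -2.512
  Equil         2.537      0.2013
  solve Keq expr → x = -1.256; check Q = 0.006295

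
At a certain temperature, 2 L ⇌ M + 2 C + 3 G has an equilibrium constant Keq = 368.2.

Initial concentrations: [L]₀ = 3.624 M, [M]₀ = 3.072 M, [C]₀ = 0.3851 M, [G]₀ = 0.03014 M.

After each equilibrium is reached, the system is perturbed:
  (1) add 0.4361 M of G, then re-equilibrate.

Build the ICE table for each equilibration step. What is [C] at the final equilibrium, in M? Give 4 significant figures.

Q₀ = 9.4978e-07 vs Keq = 368.2 ⇒ Q<K, forward
Step 1:
                  L         M         C         G
  init        3.624     3.072    0.3851   0.03014
  Δ          -2.112     1.056     2.112     3.168
  eq          1.512     4.128     2.497     3.198
  solve Keq expr → x = 1.056; check Q = 368.2
Then add 0.4361 M of G.
Step 2:
                  L         M         C         G
  init        1.512     4.128     2.497     3.634
  Δ            0.11  -0.05502     -0.11   -0.1651
  eq          1.622     4.073     2.387     3.469
  solve Keq expr → x = -0.05502; check Q = 368.2

[C]_eq = 2.387 M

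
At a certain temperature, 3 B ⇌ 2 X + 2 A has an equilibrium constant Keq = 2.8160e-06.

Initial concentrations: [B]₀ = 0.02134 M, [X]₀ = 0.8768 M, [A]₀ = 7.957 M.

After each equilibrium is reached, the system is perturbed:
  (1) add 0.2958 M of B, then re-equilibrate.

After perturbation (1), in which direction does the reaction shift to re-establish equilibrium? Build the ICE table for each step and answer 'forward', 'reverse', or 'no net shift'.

Q₀ = 5.0086e+06 vs Keq = 2.8160e-06 ⇒ Q>K, reverse
Step 1:
                   B          X          A
  I          0.02134     0.8768      7.957
  C            1.315    -0.8764    -0.8764
  E            1.336 3.6598e-04      7.081
  solve Keq expr → x = -0.4382; check Q = 2.8160e-06
Then add 0.2958 M of B.
Step 2:
                   B          X          A
  I            1.632 3.6598e-04      7.081
  C       -1.9192e-04 1.2795e-04 1.2795e-04
  E            1.632 4.9392e-04      7.081
  solve Keq expr → x = 6.3974e-05; check Q = 2.8160e-06

Direction: forward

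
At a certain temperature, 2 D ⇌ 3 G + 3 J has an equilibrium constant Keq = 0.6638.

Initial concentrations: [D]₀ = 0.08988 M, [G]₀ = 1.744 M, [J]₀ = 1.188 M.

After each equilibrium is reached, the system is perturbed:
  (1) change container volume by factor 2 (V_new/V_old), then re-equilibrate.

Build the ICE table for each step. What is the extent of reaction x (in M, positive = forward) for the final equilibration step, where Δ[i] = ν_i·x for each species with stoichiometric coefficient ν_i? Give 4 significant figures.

Q₀ = 1101 vs Keq = 0.6638 ⇒ Q>K, reverse
Step 1:
                  D         G         J
  I         0.08988     1.744     1.188
  C          0.4404   -0.6605   -0.6605
  E          0.5302     1.083    0.5275
  solve Keq expr → x = -0.2202; check Q = 0.6638
Then change container volume by factor 2 (V_new/V_old).
Step 2:
                  D         G         J
  I          0.2651    0.5417    0.2637
  C        -0.09121    0.1368    0.1368
  E          0.1739    0.6785    0.4005
  solve Keq expr → x = 0.04561; check Q = 0.6638

x = 0.04561 M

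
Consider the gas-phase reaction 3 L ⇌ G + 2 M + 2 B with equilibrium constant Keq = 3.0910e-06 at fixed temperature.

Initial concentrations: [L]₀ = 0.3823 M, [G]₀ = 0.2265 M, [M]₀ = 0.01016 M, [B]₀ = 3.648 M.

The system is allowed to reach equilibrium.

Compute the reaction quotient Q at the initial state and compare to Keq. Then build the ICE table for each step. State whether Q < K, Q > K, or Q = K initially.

Q₀ = 0.005569; Q > K (proceeds reverse)

Q₀ = 0.005569 vs Keq = 3.0910e-06 ⇒ Q>K, reverse
Step 1:
                    L           G           M           B
  Initial      0.3823      0.2265     0.01016       3.648
  Change      0.01485   -0.004952   -0.009903   -0.009903
  Equil        0.3972      0.2215  2.5697e-04       3.638
  solve Keq expr → x = -0.004952; check Q = 3.0910e-06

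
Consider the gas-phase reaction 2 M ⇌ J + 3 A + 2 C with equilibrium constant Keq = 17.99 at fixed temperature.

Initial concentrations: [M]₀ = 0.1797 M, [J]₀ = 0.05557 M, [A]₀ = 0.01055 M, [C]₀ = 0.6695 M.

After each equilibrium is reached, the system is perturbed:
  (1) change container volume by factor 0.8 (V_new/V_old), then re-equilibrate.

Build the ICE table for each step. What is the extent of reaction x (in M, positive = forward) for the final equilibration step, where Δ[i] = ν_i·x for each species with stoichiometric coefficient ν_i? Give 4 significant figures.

x = -0.003016 M

Q₀ = 9.0574e-07 vs Keq = 17.99 ⇒ Q<K, forward
Step 1:
                   M          J          A          C
  init        0.1797    0.05557    0.01055     0.6695
  Δ          -0.1696     0.0848     0.2544     0.1696
  eq         0.01011     0.1404     0.2649     0.8391
  solve Keq expr → x = 0.0848; check Q = 17.99
Then change container volume by factor 0.8 (V_new/V_old).
Step 2:
                   M          J          A          C
  init       0.01263     0.1755     0.3312      1.049
  Δ         0.006032  -0.003016  -0.009048  -0.006032
  eq         0.01867     0.1724     0.3221      1.043
  solve Keq expr → x = -0.003016; check Q = 17.99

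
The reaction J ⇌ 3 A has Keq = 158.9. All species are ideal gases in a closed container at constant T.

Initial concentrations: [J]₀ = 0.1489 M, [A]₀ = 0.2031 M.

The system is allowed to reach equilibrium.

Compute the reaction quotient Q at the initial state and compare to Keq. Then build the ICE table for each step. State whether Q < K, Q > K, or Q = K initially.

Q₀ = 0.05626; Q < K (proceeds forward)

Q₀ = 0.05626 vs Keq = 158.9 ⇒ Q<K, forward
Step 1:
                    J           A
  init         0.1489      0.2031
  Δ           -0.1472      0.4416
  eq         0.001687      0.6447
  solve Keq expr → x = 0.1472; check Q = 158.9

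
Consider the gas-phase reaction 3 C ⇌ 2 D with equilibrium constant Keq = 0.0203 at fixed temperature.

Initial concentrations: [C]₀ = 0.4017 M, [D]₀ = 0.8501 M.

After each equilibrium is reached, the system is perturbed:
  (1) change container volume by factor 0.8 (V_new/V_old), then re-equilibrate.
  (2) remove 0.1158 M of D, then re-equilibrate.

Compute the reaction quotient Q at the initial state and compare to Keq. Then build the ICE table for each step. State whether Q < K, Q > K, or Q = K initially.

Q₀ = 11.15 vs Keq = 0.0203 ⇒ Q>K, reverse
Step 1:
                  C         D
  Initial    0.4017    0.8501
  Change     0.9422   -0.6281
  Equil       1.344     0.222
  solve Keq expr → x = -0.3141; check Q = 0.0203
Then change container volume by factor 0.8 (V_new/V_old).
Step 2:
                  C         D
  Initial      1.68    0.2775
  Change   -0.03476   0.02317
  Equil       1.645    0.3006
  solve Keq expr → x = 0.01159; check Q = 0.0203
Then remove 0.1158 M of D.
Step 3:
                  C         D
  Initial     1.645    0.1848
  Change    -0.1238   0.08252
  Equil       1.521    0.2674
  solve Keq expr → x = 0.04126; check Q = 0.0203

Q₀ = 11.15; Q > K (proceeds reverse)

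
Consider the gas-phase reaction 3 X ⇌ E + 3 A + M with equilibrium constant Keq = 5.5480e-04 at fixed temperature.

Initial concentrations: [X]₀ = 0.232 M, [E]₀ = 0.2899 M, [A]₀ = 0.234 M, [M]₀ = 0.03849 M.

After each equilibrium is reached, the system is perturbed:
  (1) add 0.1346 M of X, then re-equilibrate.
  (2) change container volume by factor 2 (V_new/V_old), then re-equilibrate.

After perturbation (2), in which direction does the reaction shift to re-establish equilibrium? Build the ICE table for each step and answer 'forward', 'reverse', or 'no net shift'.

Direction: forward

Q₀ = 0.01145 vs Keq = 5.5480e-04 ⇒ Q>K, reverse
Step 1:
                    X           E           A           M
  Initial       0.232      0.2899       0.234     0.03849
  Change      0.07294    -0.02431    -0.07294    -0.02431
  Equil        0.3049      0.2656      0.1611     0.01418
  solve Keq expr → x = -0.02431; check Q = 5.5480e-04
Then add 0.1346 M of X.
Step 2:
                    X           E           A           M
  Initial      0.4395      0.2656      0.1611     0.01418
  Change     -0.02487    0.008291     0.02487    0.008291
  Equil        0.4147      0.2739      0.1859     0.02247
  solve Keq expr → x = 0.008291; check Q = 5.5480e-04
Then change container volume by factor 2 (V_new/V_old).
Step 3:
                    X           E           A           M
  Initial      0.2073      0.1369     0.09297     0.01123
  Change     -0.01975    0.006583     0.01975    0.006583
  Equil        0.1876      0.1435      0.1127     0.01782
  solve Keq expr → x = 0.006583; check Q = 5.5480e-04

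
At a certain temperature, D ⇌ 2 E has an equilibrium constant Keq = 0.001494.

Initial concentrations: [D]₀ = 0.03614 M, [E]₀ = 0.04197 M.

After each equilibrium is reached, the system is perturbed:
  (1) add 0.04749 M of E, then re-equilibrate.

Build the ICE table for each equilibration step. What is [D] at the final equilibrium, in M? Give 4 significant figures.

[D]_eq = 0.07556 M

Q₀ = 0.04874 vs Keq = 0.001494 ⇒ Q>K, reverse
Step 1:
                   D          E
  init       0.03614    0.04197
  Δ          0.01655    -0.0331
  eq         0.05269   0.008872
  solve Keq expr → x = -0.01655; check Q = 0.001494
Then add 0.04749 M of E.
Step 2:
                   D          E
  init       0.05269    0.05636
  Δ          0.02287   -0.04574
  eq         0.07556    0.01062
  solve Keq expr → x = -0.02287; check Q = 0.001494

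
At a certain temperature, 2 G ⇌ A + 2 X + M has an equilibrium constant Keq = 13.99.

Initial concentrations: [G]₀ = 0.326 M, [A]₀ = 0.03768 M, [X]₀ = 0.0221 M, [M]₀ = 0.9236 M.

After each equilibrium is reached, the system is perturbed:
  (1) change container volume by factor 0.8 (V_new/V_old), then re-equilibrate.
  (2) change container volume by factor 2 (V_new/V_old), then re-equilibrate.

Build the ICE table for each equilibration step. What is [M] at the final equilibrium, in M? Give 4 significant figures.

[M]_eq = 0.6715 M

Q₀ = 1.5994e-04 vs Keq = 13.99 ⇒ Q<K, forward
Step 1:
                   G          A          X          M
  I            0.326    0.03768     0.0221     0.9236
  C          -0.2893     0.1446     0.2893     0.1446
  E          0.03674     0.1823     0.3114      1.068
  solve Keq expr → x = 0.1446; check Q = 13.99
Then change container volume by factor 0.8 (V_new/V_old).
Step 2:
                   G          A          X          M
  I          0.04592     0.2279     0.3892      1.335
  C         0.009413  -0.004706  -0.009413  -0.004706
  E          0.05533     0.2232     0.3798      1.331
  solve Keq expr → x = -0.004706; check Q = 13.99
Then change container volume by factor 2 (V_new/V_old).
Step 3:
                   G          A          X          M
  I          0.02767     0.1116     0.1899     0.6653
  C         -0.01245   0.006225    0.01245   0.006225
  E          0.01522     0.1178     0.2023     0.6715
  solve Keq expr → x = 0.006225; check Q = 13.99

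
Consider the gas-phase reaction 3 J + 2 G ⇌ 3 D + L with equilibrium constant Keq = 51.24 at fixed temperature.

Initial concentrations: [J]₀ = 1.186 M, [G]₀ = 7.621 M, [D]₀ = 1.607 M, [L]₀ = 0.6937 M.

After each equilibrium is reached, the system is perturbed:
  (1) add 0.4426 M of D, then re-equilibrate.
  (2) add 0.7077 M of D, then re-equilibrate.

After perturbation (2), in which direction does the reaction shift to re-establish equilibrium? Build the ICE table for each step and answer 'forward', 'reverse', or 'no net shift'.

Direction: reverse

Q₀ = 0.02971 vs Keq = 51.24 ⇒ Q<K, forward
Step 1:
                   J          G          D          L
  init         1.186      7.621      1.607     0.6937
  Δ          -0.9924    -0.6616     0.9924     0.3308
  eq          0.1936      6.959      2.599      1.025
  solve Keq expr → x = 0.3308; check Q = 51.24
Then add 0.4426 M of D.
Step 2:
                   J          G          D          L
  init        0.1936      6.959      3.042      1.025
  Δ          0.02961    0.01974   -0.02961  -0.009869
  eq          0.2232      6.979      3.012      1.015
  solve Keq expr → x = -0.009869; check Q = 51.24
Then add 0.7077 M of D.
Step 3:
                   J          G          D          L
  init        0.2232      6.979       3.72      1.015
  Δ          0.04676    0.03117   -0.04676   -0.01559
  eq          0.2699       7.01      3.673     0.9991
  solve Keq expr → x = -0.01559; check Q = 51.24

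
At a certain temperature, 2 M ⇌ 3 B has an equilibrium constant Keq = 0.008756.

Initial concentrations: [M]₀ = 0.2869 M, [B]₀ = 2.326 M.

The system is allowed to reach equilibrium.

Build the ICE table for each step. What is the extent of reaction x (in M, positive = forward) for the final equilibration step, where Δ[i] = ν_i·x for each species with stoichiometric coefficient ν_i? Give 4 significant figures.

x = -0.6796 M

Q₀ = 152.9 vs Keq = 0.008756 ⇒ Q>K, reverse
Step 1:
                  M         B
  Initial    0.2869     2.326
  Change      1.359    -2.039
  Equil       1.646    0.2873
  solve Keq expr → x = -0.6796; check Q = 0.008756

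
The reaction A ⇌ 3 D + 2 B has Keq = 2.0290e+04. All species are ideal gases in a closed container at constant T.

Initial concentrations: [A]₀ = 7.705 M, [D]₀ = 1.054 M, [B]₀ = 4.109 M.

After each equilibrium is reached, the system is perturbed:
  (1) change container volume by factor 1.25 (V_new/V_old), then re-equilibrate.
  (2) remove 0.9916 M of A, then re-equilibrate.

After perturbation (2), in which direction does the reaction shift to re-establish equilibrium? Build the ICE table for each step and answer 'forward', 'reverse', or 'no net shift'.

Q₀ = 2.566 vs Keq = 2.0290e+04 ⇒ Q<K, forward
Step 1:
                    A           D           B
  Initial       7.705       1.054       4.109
  Change       -2.944       8.833       5.889
  Equil         4.761       9.887       9.998
  solve Keq expr → x = 2.944; check Q = 2.0290e+04
Then change container volume by factor 1.25 (V_new/V_old).
Step 2:
                    A           D           B
  Initial       3.809       7.909       7.998
  Change      -0.4972       1.492      0.9944
  Equil         3.311       9.401       8.992
  solve Keq expr → x = 0.4972; check Q = 2.0290e+04
Then remove 0.9916 M of A.
Step 3:
                    A           D           B
  Initial        2.32       9.401       8.992
  Change       0.1917     -0.5751     -0.3834
  Equil         2.511       8.826       8.609
  solve Keq expr → x = -0.1917; check Q = 2.0290e+04

Direction: reverse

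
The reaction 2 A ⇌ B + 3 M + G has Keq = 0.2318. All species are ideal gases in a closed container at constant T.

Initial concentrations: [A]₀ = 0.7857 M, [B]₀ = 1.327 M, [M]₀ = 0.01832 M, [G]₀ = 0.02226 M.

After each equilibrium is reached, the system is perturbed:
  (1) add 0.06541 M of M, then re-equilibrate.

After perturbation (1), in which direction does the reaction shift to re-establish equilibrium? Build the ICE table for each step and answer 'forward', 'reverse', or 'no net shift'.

Direction: reverse

Q₀ = 2.9421e-07 vs Keq = 0.2318 ⇒ Q<K, forward
Step 1:
                  A         B         M         G
  Initial    0.7857     1.327   0.01832   0.02226
  Change    -0.3451    0.1726    0.5177    0.1726
  Equil      0.4406       1.5     0.536    0.1948
  solve Keq expr → x = 0.1726; check Q = 0.2318
Then add 0.06541 M of M.
Step 2:
                  A         B         M         G
  Initial    0.4406       1.5    0.6014    0.1948
  Change    0.02286  -0.01143  -0.03429  -0.01143
  Equil      0.4634     1.488    0.5671    0.1834
  solve Keq expr → x = -0.01143; check Q = 0.2318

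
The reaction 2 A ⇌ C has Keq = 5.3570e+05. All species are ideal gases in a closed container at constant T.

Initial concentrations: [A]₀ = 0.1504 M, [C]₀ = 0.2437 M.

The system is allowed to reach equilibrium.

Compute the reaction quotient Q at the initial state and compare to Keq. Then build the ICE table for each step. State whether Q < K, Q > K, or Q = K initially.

Q₀ = 10.77 vs Keq = 5.3570e+05 ⇒ Q<K, forward
Step 1:
                  A         C
  Initial    0.1504    0.2437
  Change    -0.1496   0.07481
  Equil   7.7109e-04    0.3185
  solve Keq expr → x = 0.07481; check Q = 5.3570e+05

Q₀ = 10.77; Q < K (proceeds forward)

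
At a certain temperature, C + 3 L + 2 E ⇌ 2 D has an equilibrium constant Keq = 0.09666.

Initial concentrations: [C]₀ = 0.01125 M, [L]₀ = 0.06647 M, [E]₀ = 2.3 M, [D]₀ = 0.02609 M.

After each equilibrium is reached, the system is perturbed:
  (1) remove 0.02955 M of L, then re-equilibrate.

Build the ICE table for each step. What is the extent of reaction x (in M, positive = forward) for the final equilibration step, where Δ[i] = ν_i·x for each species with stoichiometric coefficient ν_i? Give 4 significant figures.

x = -6.4485e-04 M

Q₀ = 38.95 vs Keq = 0.09666 ⇒ Q>K, reverse
Step 1:
                   C          L          E          D
  I          0.01125    0.06647        2.3    0.02609
  C          0.01132    0.03396    0.02264   -0.02264
  E          0.02257     0.1004      2.323   0.003452
  solve Keq expr → x = -0.01132; check Q = 0.09666
Then remove 0.02955 M of L.
Step 2:
                   C          L          E          D
  I          0.02257    0.07088      2.323   0.003452
  C       6.4485e-04   0.001935    0.00129   -0.00129
  E          0.02321    0.07281      2.324   0.002163
  solve Keq expr → x = -6.4485e-04; check Q = 0.09666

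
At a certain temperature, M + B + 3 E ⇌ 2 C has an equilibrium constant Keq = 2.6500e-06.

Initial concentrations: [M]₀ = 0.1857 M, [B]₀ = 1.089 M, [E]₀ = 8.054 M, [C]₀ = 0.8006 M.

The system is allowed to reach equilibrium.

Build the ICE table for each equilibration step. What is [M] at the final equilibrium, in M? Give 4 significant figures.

[M]_eq = 0.5653 M

Q₀ = 0.006067 vs Keq = 2.6500e-06 ⇒ Q>K, reverse
Step 1:
                   M          B          E          C
  Initial     0.1857      1.089      8.054     0.8006
  Change      0.3796     0.3796      1.139    -0.7593
  Equil       0.5653      1.469      9.193    0.04134
  solve Keq expr → x = -0.3796; check Q = 2.6500e-06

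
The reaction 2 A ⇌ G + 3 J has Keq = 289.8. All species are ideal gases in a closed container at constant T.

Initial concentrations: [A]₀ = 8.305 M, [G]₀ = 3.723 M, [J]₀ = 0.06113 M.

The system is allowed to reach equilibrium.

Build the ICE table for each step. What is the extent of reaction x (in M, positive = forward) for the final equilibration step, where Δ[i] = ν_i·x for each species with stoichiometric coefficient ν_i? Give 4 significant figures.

x = 2.563 M

Q₀ = 1.2330e-05 vs Keq = 289.8 ⇒ Q<K, forward
Step 1:
                  A         G         J
  I           8.305     3.723   0.06113
  C          -5.127     2.563      7.69
  E           3.178     6.286     7.751
  solve Keq expr → x = 2.563; check Q = 289.8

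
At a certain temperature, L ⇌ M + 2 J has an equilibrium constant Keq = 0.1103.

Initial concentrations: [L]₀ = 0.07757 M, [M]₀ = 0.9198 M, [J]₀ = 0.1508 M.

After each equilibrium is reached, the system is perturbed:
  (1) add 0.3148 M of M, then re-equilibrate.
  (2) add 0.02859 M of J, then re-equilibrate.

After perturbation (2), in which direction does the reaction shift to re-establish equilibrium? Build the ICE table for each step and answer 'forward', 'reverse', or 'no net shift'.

Direction: reverse

Q₀ = 0.2697 vs Keq = 0.1103 ⇒ Q>K, reverse
Step 1:
                  L         M         J
  Initial   0.07757    0.9198    0.1508
  Change    0.02055  -0.02055   -0.0411
  Equil     0.09812    0.8993    0.1097
  solve Keq expr → x = -0.02055; check Q = 0.1103
Then add 0.3148 M of M.
Step 2:
                  L         M         J
  Initial   0.09812     1.214    0.1097
  Change   0.006081 -0.006081  -0.01216
  Equil      0.1042     1.208   0.09754
  solve Keq expr → x = -0.006081; check Q = 0.1103
Then add 0.02859 M of J.
Step 3:
                  L         M         J
  Initial    0.1042     1.208    0.1261
  Change    0.01144  -0.01144  -0.02288
  Equil      0.1156     1.197    0.1032
  solve Keq expr → x = -0.01144; check Q = 0.1103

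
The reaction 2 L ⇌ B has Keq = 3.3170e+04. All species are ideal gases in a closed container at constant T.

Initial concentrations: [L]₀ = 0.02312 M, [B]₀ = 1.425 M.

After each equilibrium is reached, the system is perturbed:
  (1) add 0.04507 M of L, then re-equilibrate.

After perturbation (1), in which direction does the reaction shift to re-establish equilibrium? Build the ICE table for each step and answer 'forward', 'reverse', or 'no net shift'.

Direction: forward

Q₀ = 2666 vs Keq = 3.3170e+04 ⇒ Q<K, forward
Step 1:
                    L           B
  I           0.02312       1.425
  C          -0.01655    0.008273
  E          0.006573       1.433
  solve Keq expr → x = 0.008273; check Q = 3.3170e+04
Then add 0.04507 M of L.
Step 2:
                    L           B
  I           0.05164       1.433
  C          -0.04502     0.02251
  E          0.006625       1.456
  solve Keq expr → x = 0.02251; check Q = 3.3170e+04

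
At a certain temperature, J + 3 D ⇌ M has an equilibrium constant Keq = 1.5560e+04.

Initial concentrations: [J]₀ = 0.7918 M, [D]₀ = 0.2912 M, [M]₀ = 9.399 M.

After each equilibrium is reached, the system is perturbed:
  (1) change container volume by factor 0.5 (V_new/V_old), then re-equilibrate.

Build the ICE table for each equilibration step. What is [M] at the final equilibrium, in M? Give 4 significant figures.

Q₀ = 480.7 vs Keq = 1.5560e+04 ⇒ Q<K, forward
Step 1:
                  J         D         M
  I          0.7918    0.2912     9.399
  C        -0.06564   -0.1969   0.06564
  E          0.7262   0.09427     9.465
  solve Keq expr → x = 0.06564; check Q = 1.5560e+04
Then change container volume by factor 0.5 (V_new/V_old).
Step 2:
                  J         D         M
  I           1.452    0.1885     18.93
  C        -0.03118  -0.09353   0.03118
  E           1.421     0.095     18.96
  solve Keq expr → x = 0.03118; check Q = 1.5560e+04

[M]_eq = 18.96 M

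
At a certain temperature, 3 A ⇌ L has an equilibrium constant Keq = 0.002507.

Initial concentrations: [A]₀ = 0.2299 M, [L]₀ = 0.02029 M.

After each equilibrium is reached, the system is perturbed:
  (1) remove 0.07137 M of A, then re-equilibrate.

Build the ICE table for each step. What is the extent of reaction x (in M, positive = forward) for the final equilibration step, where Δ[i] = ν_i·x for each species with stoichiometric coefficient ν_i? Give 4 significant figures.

x = -3.5066e-05 M

Q₀ = 1.67 vs Keq = 0.002507 ⇒ Q>K, reverse
Step 1:
                  A         L
  Initial    0.2299   0.02029
  Change    0.06069  -0.02023
  Equil      0.2906 6.1514e-05
  solve Keq expr → x = -0.02023; check Q = 0.002507
Then remove 0.07137 M of A.
Step 2:
                  A         L
  Initial    0.2192 6.1514e-05
  Change  1.0520e-04 -3.5066e-05
  Equil      0.2193 2.6448e-05
  solve Keq expr → x = -3.5066e-05; check Q = 0.002507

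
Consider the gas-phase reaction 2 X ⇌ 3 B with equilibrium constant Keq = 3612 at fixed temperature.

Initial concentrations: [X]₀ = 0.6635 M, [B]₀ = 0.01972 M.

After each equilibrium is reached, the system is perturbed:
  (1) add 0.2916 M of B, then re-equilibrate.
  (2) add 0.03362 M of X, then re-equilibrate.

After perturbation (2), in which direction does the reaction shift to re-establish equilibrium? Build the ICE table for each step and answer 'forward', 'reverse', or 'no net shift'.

Q₀ = 1.7420e-05 vs Keq = 3612 ⇒ Q<K, forward
Step 1:
                   X          B
  I           0.6635    0.01972
  C          -0.6471     0.9707
  E           0.0164     0.9904
  solve Keq expr → x = 0.3236; check Q = 3612
Then add 0.2916 M of B.
Step 2:
                   X          B
  I           0.0164      1.282
  C         0.007438   -0.01116
  E          0.02384      1.271
  solve Keq expr → x = -0.003719; check Q = 3612
Then add 0.03362 M of X.
Step 3:
                   X          B
  I          0.05746      1.271
  C         -0.03225    0.04837
  E          0.02521      1.319
  solve Keq expr → x = 0.01612; check Q = 3612

Direction: forward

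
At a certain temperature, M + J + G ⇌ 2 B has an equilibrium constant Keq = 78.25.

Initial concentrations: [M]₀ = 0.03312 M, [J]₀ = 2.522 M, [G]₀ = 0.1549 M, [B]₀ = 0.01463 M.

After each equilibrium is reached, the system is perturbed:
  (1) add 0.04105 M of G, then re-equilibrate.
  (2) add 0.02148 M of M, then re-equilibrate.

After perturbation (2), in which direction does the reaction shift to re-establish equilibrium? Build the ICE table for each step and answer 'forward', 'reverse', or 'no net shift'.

Direction: forward

Q₀ = 0.01654 vs Keq = 78.25 ⇒ Q<K, forward
Step 1:
                    M           J           G           B
  init        0.03312       2.522      0.1549     0.01463
  Δ          -0.03285    -0.03285    -0.03285      0.0657
  eq       2.7142e-04       2.489      0.1221     0.08033
  solve Keq expr → x = 0.03285; check Q = 78.25
Then add 0.04105 M of G.
Step 2:
                    M           J           G           B
  init     2.7142e-04       2.489      0.1631     0.08033
  Δ       -6.7539e-05 -6.7539e-05 -6.7539e-05  1.3508e-04
  eq       2.0388e-04       2.489       0.163     0.08046
  solve Keq expr → x = 6.7539e-05; check Q = 78.25
Then add 0.02148 M of M.
Step 3:
                    M           J           G           B
  init        0.02168       2.489       0.163     0.08046
  Δ          -0.02113    -0.02113    -0.02113     0.04227
  eq       5.4967e-04       2.468      0.1419      0.1227
  solve Keq expr → x = 0.02113; check Q = 78.25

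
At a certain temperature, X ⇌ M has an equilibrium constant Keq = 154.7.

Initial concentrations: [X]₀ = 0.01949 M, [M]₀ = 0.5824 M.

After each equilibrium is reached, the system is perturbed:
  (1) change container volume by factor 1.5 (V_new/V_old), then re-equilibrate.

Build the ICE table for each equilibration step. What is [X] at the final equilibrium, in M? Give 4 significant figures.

[X]_eq = 0.002577 M

Q₀ = 29.88 vs Keq = 154.7 ⇒ Q<K, forward
Step 1:
                    X           M
  init        0.01949      0.5824
  Δ          -0.01562     0.01562
  eq         0.003866       0.598
  solve Keq expr → x = 0.01562; check Q = 154.7
Then change container volume by factor 1.5 (V_new/V_old).
Step 2:
                    X           M
  init       0.002577      0.3987
  Δ                 0           0
  eq         0.002577      0.3987
  solve Keq expr → x = 0; check Q = 154.7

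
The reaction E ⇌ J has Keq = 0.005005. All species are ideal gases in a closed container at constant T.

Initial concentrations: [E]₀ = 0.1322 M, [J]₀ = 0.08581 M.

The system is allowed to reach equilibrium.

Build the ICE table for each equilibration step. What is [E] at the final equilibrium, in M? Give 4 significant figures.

[E]_eq = 0.2169 M

Q₀ = 0.6491 vs Keq = 0.005005 ⇒ Q>K, reverse
Step 1:
                  E         J
  I          0.1322   0.08581
  C         0.08472  -0.08472
  E          0.2169  0.001086
  solve Keq expr → x = -0.08472; check Q = 0.005005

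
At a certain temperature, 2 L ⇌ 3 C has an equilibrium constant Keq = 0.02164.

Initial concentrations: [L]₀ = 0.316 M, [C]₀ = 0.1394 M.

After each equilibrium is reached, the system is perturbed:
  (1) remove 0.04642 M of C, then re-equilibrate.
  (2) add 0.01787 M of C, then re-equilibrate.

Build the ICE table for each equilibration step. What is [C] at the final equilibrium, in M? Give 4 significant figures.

Q₀ = 0.02713 vs Keq = 0.02164 ⇒ Q>K, reverse
Step 1:
                   L          C
  init         0.316     0.1394
  Δ         0.005709  -0.008564
  eq          0.3217     0.1308
  solve Keq expr → x = -0.002855; check Q = 0.02164
Then remove 0.04642 M of C.
Step 2:
                   L          C
  init        0.3217    0.08442
  Δ         -0.02615    0.03923
  eq          0.2956     0.1236
  solve Keq expr → x = 0.01308; check Q = 0.02164
Then add 0.01787 M of C.
Step 3:
                   L          C
  init        0.2956     0.1415
  Δ          0.01005   -0.01508
  eq          0.3056     0.1264
  solve Keq expr → x = -0.005027; check Q = 0.02164

[C]_eq = 0.1264 M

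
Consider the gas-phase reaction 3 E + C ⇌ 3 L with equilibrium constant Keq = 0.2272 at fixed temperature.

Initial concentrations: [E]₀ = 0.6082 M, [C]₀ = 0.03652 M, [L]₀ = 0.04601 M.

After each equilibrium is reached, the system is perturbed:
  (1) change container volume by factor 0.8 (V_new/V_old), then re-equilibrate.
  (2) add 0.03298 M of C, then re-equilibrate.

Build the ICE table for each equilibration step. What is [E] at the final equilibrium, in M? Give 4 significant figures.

[E]_eq = 0.6691 M

Q₀ = 0.01185 vs Keq = 0.2272 ⇒ Q<K, forward
Step 1:
                    E           C           L
  Initial      0.6082     0.03652     0.04601
  Change     -0.04775    -0.01592     0.04775
  Equil        0.5605      0.0206     0.09376
  solve Keq expr → x = 0.01592; check Q = 0.2272
Then change container volume by factor 0.8 (V_new/V_old).
Step 2:
                    E           C           L
  Initial      0.7006     0.02576      0.1172
  Change    -0.005221    -0.00174    0.005221
  Equil        0.6953     0.02402      0.1224
  solve Keq expr → x = 0.00174; check Q = 0.2272
Then add 0.03298 M of C.
Step 3:
                    E           C           L
  Initial      0.6953       0.057      0.1224
  Change     -0.02623   -0.008743     0.02623
  Equil        0.6691     0.04825      0.1486
  solve Keq expr → x = 0.008743; check Q = 0.2272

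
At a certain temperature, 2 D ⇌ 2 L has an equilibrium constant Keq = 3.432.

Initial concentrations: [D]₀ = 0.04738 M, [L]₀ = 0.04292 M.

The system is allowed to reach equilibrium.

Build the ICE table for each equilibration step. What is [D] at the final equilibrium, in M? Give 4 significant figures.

[D]_eq = 0.03166 M

Q₀ = 0.8206 vs Keq = 3.432 ⇒ Q<K, forward
Step 1:
                  D         L
  Initial   0.04738   0.04292
  Change   -0.01572   0.01572
  Equil     0.03166   0.05864
  solve Keq expr → x = 0.007862; check Q = 3.432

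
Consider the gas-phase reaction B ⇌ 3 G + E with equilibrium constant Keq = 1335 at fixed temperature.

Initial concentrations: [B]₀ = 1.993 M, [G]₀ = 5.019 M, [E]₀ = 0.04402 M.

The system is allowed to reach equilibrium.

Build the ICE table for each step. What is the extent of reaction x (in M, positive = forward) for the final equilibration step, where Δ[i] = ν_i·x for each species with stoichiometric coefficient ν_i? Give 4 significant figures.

x = 1.291 M

Q₀ = 2.793 vs Keq = 1335 ⇒ Q<K, forward
Step 1:
                  B         G         E
  init        1.993     5.019   0.04402
  Δ          -1.291     3.872     1.291
  eq         0.7025     8.891     1.335
  solve Keq expr → x = 1.291; check Q = 1335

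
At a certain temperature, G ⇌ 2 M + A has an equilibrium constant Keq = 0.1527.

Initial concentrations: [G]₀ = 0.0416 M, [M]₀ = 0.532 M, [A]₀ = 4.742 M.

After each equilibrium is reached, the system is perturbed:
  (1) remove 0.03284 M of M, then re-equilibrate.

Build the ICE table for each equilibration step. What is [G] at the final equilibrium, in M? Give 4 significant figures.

[G]_eq = 0.2457 M

Q₀ = 32.26 vs Keq = 0.1527 ⇒ Q>K, reverse
Step 1:
                  G         M         A
  I          0.0416     0.532     4.742
  C          0.2191   -0.4382   -0.2191
  E          0.2607   0.09382     4.523
  solve Keq expr → x = -0.2191; check Q = 0.1527
Then remove 0.03284 M of M.
Step 2:
                  G         M         A
  I          0.2607   0.06098     4.523
  C        -0.01498   0.02995   0.01498
  E          0.2457   0.09093     4.538
  solve Keq expr → x = 0.01498; check Q = 0.1527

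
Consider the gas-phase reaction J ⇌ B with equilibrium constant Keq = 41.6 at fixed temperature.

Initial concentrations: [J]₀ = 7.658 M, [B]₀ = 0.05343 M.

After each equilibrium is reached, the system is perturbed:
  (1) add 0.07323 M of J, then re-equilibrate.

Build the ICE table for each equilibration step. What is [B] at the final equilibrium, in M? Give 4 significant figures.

Q₀ = 0.006977 vs Keq = 41.6 ⇒ Q<K, forward
Step 1:
                   J          B
  init         7.658    0.05343
  Δ           -7.477      7.477
  eq           0.181       7.53
  solve Keq expr → x = 7.477; check Q = 41.6
Then add 0.07323 M of J.
Step 2:
                   J          B
  init        0.2542       7.53
  Δ         -0.07151    0.07151
  eq          0.1827      7.602
  solve Keq expr → x = 0.07151; check Q = 41.6

[B]_eq = 7.602 M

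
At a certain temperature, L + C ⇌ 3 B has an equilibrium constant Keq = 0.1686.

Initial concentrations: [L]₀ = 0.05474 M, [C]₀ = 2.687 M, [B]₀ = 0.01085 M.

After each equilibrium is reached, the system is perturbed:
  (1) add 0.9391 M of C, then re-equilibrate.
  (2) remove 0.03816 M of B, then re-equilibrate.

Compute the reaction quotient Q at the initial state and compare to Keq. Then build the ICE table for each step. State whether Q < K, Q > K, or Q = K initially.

Q₀ = 8.6839e-06; Q < K (proceeds forward)

Q₀ = 8.6839e-06 vs Keq = 0.1686 ⇒ Q<K, forward
Step 1:
                    L           C           B
  init        0.05474       2.687     0.01085
  Δ          -0.04691    -0.04691      0.1407
  eq         0.007826        2.64      0.1516
  solve Keq expr → x = 0.04691; check Q = 0.1686
Then add 0.9391 M of C.
Step 2:
                    L           C           B
  init       0.007826       3.579      0.1516
  Δ         -0.001516   -0.001516    0.004547
  eq         0.006311       3.578      0.1561
  solve Keq expr → x = 0.001516; check Q = 0.1686
Then remove 0.03816 M of B.
Step 3:
                    L           C           B
  init       0.006311       3.578       0.118
  Δ          -0.00293    -0.00293    0.008791
  eq          0.00338       3.575      0.1268
  solve Keq expr → x = 0.00293; check Q = 0.1686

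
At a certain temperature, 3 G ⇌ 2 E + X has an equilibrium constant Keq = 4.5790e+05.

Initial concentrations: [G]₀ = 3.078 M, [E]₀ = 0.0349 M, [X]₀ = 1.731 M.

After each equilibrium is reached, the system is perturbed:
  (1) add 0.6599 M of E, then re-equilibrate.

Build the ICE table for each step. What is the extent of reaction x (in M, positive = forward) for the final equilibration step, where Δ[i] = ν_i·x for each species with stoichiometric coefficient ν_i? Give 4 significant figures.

x = -0.00198 M

Q₀ = 7.2301e-05 vs Keq = 4.5790e+05 ⇒ Q<K, forward
Step 1:
                    G           E           X
  Initial       3.078      0.0349       1.731
  Change       -3.049       2.032       1.016
  Equil       0.02949       2.067       2.747
  solve Keq expr → x = 1.016; check Q = 4.5790e+05
Then add 0.6599 M of E.
Step 2:
                    G           E           X
  Initial     0.02949       2.727       2.747
  Change     0.005939   -0.003959    -0.00198
  Equil       0.03543       2.723       2.745
  solve Keq expr → x = -0.00198; check Q = 4.5790e+05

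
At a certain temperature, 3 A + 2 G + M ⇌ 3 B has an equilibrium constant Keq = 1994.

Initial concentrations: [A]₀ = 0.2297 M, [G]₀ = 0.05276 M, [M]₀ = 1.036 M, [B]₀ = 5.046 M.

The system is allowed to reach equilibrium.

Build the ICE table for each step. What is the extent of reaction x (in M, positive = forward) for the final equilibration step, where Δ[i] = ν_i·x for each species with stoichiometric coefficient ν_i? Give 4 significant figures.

Q₀ = 3.6761e+06 vs Keq = 1994 ⇒ Q>K, reverse
Step 1:
                  A         G         M         B
  init       0.2297   0.05276     1.036     5.046
  Δ          0.4554    0.3036    0.1518   -0.4554
  eq         0.6851    0.3564     1.188     4.591
  solve Keq expr → x = -0.1518; check Q = 1994

x = -0.1518 M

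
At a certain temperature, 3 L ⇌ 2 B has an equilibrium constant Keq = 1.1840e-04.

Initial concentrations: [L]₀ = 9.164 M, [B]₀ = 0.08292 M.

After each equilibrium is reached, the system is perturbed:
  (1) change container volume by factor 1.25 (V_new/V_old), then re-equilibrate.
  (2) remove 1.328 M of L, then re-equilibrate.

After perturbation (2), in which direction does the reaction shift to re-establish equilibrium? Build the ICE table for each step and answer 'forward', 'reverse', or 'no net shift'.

Direction: reverse

Q₀ = 8.9344e-06 vs Keq = 1.1840e-04 ⇒ Q<K, forward
Step 1:
                    L           B
  I             9.164     0.08292
  C           -0.3059      0.2039
  E             8.858      0.2869
  solve Keq expr → x = 0.102; check Q = 1.1840e-04
Then change container volume by factor 1.25 (V_new/V_old).
Step 2:
                    L           B
  I             7.086      0.2295
  C           0.03412    -0.02274
  E             7.121      0.2068
  solve Keq expr → x = -0.01137; check Q = 1.1840e-04
Then remove 1.328 M of L.
Step 3:
                    L           B
  I             5.793      0.2068
  C           0.07797    -0.05198
  E             5.871      0.1548
  solve Keq expr → x = -0.02599; check Q = 1.1840e-04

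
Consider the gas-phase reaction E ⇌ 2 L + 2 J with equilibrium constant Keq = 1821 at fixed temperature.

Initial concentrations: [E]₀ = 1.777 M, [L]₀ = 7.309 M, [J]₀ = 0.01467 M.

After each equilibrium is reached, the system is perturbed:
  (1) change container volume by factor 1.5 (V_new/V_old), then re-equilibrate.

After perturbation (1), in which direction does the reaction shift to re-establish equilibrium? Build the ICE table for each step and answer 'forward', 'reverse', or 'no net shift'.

Direction: forward

Q₀ = 0.00647 vs Keq = 1821 ⇒ Q<K, forward
Step 1:
                  E         L         J
  I           1.777     7.309   0.01467
  C          -1.362     2.724     2.724
  E          0.4148     10.03     2.739
  solve Keq expr → x = 1.362; check Q = 1821
Then change container volume by factor 1.5 (V_new/V_old).
Step 2:
                  E         L         J
  I          0.2765     6.689     1.826
  C         -0.1541    0.3081    0.3081
  E          0.1225     6.997     2.134
  solve Keq expr → x = 0.1541; check Q = 1821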